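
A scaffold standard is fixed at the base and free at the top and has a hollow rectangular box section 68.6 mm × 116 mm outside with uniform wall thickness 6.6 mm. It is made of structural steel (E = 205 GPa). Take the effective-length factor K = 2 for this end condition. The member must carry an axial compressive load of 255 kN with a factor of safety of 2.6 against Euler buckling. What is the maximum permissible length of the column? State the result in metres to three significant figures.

L_max ≈ 1.13 m

Inner dimensions: h_i = 116 − 2×6.6 = 102.8 mm, b_i = 68.6 − 2×6.6 = 55.40 mm
Weak-axis I_min = (h_o·b_o³ − h_i·b_i³)/12 with b_o = 68.6, b_i = 55.40 mm (shorter outer/inner sides).
I_min = (116×68.6³ − 102.8×55.40³)/12 = 1.664×10^6 mm⁴
I = 1.664×10^-6 m⁴
Required critical load P_cr = n·P = 2.6 × 255 = 663.0 kN = 6.630×10^5 N
From P_cr = π²EI/(K·L)²:  L = (1/K)·√(π²EI/P_cr) = (1/2)·√(π²×2.05×10^11×1.664×10^-6/6.630×10^5)
L = 1.13 m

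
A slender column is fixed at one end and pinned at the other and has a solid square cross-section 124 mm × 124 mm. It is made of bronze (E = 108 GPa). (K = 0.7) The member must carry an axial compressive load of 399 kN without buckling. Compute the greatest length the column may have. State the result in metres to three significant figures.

I = a⁴/12 = 124⁴/12 = 1.970×10^7 mm⁴
I = 1.970×10^-5 m⁴
At the buckling limit P_cr = P = 3.990×10^5 N
From P_cr = π²EI/(K·L)²:  L = (1/K)·√(π²EI/P_cr) = (1/0.7)·√(π²×1.08×10^11×1.970×10^-5/3.990×10^5)
L = 10.4 m

L_max ≈ 10.4 m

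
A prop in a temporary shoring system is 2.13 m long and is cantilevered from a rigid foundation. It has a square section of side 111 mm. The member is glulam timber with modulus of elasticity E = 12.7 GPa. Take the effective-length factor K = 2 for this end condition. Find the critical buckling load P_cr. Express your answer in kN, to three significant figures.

I = a⁴/12 = 111⁴/12 = 1.265×10^7 mm⁴
I = 1.265×10^7 mm⁴ = 1.265×10^-5 m⁴
Effective length L_e = K·L = 2 × 2.13 = 4.260 m
P_cr = π²EI / L_e² = π² × 12.7×10⁹ × 1.265×10^-5 / 4.260² = 8.738×10^4 N

P_cr ≈ 87.4 kN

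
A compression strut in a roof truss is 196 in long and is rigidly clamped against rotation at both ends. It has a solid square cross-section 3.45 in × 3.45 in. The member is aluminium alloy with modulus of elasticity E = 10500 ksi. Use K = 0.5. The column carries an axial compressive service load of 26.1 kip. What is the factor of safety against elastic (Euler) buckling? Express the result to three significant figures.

I = a⁴/12 = 3.45⁴/12 = 11.81 in⁴
Effective length L_e = K·L = 0.5 × 196 = 98.00 in
P_cr = π²EI / L_e² = π² × 10500×10³ × 11.81 / 98.00² = 1.274×10^5 lb
Factor of safety n = P_cr / P = 127.39 / 26.1 = 4.88

n ≈ 4.88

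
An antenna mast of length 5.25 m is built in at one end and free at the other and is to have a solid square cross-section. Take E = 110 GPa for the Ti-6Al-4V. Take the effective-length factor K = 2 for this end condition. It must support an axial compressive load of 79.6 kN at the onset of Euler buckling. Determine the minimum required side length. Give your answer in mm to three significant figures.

a ≈ 99.2 mm

L_e = K·L = 2 × 5.25 = 10.50 m
Required I = P_cr·L_e²/(π²E) = 7.960×10^4 × 10.50² / (π² × 1.10×10^11) = 8.083×10^-6 m⁴
I_req = 8.083×10^6 mm⁴
Solid square: I = a⁴/12  ⇒  a = (12I)^(1/4) = (12×8.083×10^6)^(1/4) = 99.2 mm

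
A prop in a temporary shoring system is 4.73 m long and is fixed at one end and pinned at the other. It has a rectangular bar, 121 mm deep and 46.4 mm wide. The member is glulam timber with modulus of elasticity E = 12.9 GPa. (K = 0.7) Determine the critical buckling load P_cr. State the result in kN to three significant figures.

Buckling occurs about the weak axis: I_min = h·b³/12 with b = 46.4 mm (the shorter side).
I_min = 121×46.4³/12 = 1.007×10^6 mm⁴
I = 1.007×10^6 mm⁴ = 1.007×10^-6 m⁴
Effective length L_e = K·L = 0.7 × 4.73 = 3.311 m
P_cr = π²EI / L_e² = π² × 12.9×10⁹ × 1.007×10^-6 / 3.311² = 1.170×10^4 N

P_cr ≈ 11.7 kN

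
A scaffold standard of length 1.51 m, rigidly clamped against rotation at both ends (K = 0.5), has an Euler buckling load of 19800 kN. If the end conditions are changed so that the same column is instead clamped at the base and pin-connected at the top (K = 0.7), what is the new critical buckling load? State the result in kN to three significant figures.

P_cr ∝ 1/K², so P_cr,new = P_cr,old × (K_old/K_new)² = 19800 × (0.5/0.7)²
= 19800 × 0.5102 = 10100 kN

P_cr ≈ 10100 kN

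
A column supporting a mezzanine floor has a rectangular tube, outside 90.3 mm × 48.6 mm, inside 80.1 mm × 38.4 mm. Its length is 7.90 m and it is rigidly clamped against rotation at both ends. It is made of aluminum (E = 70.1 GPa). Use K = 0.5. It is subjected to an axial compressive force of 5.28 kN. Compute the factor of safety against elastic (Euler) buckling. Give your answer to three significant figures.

Weak-axis I_min = (h_o·b_o³ − h_i·b_i³)/12 with b_o = 48.6, b_i = 38.40 mm (shorter outer/inner sides).
I_min = (90.3×48.6³ − 80.10×38.40³)/12 = 4.858×10^5 mm⁴
I = 4.858×10^5 mm⁴ = 4.858×10^-7 m⁴
Effective length L_e = K·L = 0.5 × 7.90 = 3.950 m
P_cr = π²EI / L_e² = π² × 70.1×10⁹ × 4.858×10^-7 / 3.950² = 2.154×10^4 N
Factor of safety n = P_cr / P = 21.544 / 5.28 = 4.08

n ≈ 4.08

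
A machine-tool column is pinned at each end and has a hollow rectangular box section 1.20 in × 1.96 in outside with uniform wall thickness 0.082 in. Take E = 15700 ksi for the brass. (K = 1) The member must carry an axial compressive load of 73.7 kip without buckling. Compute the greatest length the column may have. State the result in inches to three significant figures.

Inner dimensions: h_i = 1.96 − 2×0.082 = 1.796 in, b_i = 1.20 − 2×0.082 = 1.036 in
Weak-axis I_min = (h_o·b_o³ − h_i·b_i³)/12 with b_o = 1.20, b_i = 1.036 in (shorter outer/inner sides).
I_min = (1.96×1.20³ − 1.796×1.036³)/12 = 0.1158 in⁴
At the buckling limit P_cr = P = 7.370×10^4 lb
From P_cr = π²EI/(K·L)²:  L = (1/K)·√(π²EI/P_cr) = (1/1)·√(π²×1.57×10^7×0.1158/7.370×10^4)
L = 15.6 in

L_max ≈ 15.6 in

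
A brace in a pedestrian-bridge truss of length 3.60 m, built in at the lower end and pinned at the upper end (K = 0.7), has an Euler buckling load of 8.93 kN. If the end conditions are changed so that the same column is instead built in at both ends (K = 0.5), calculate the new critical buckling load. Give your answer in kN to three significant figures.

P_cr ≈ 17.5 kN

P_cr ∝ 1/K², so P_cr,new = P_cr,old × (K_old/K_new)² = 8.93 × (0.7/0.5)²
= 8.93 × 1.960 = 17.5 kN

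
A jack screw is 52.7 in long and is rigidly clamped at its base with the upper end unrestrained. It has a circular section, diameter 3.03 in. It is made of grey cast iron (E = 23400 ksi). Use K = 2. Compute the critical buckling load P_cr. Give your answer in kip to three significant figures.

P_cr ≈ 86.0 kip

I = πd⁴/64 = π×3.03⁴/64 = 4.138 in⁴
Effective length L_e = K·L = 2 × 52.7 = 105.4 in
P_cr = π²EI / L_e² = π² × 23400×10³ × 4.138 / 105.4² = 8.602×10^4 lb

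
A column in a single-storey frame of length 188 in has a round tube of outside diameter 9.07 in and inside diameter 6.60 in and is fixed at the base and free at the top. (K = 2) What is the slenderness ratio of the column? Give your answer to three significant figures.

λ ≈ 134

d_o = 9.07 in, d_i = 6.60 in
I = π(d_o⁴ − d_i⁴)/64 = π(9.07⁴ − 6.600⁴)/64 = 239.1 in⁴
A = 30.40 in²;  r_min = √(I/A) = √(239.1/30.40) = 2.804 in
L_e = K·L = 2 × 188 = 376.0 in
λ = L_e / r_min = 376.00 / 2.804 = 134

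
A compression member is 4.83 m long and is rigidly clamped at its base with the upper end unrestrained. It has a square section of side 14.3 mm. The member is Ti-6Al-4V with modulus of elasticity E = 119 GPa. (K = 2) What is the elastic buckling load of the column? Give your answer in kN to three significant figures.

I = a⁴/12 = 14.3⁴/12 = 3.485×10^3 mm⁴
I = 3.485×10^3 mm⁴ = 3.485×10^-9 m⁴
Effective length L_e = K·L = 2 × 4.83 = 9.660 m
P_cr = π²EI / L_e² = π² × 119×10⁹ × 3.485×10^-9 / 9.660² = 43.86 N

P_cr ≈ 0.0439 kN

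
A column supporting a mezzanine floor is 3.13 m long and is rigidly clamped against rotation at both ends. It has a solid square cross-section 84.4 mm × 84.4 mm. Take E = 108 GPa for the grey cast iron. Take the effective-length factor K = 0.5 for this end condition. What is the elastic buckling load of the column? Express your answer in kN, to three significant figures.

I = a⁴/12 = 84.4⁴/12 = 4.229×10^6 mm⁴
I = 4.229×10^6 mm⁴ = 4.229×10^-6 m⁴
Effective length L_e = K·L = 0.5 × 3.13 = 1.565 m
P_cr = π²EI / L_e² = π² × 108×10⁹ × 4.229×10^-6 / 1.565² = 1.840×10^6 N

P_cr ≈ 1840 kN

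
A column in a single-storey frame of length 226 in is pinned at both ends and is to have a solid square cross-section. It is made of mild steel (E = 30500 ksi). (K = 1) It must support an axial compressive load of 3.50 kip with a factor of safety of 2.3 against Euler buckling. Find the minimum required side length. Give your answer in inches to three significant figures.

Required P_cr = n·P = 2.3 × 3.50 = 8.050 kip
L_e = K·L = 1 × 226 = 226.0 in
Required I = P_cr·L_e²/(π²E) = 8.050×10^3 × 226.0² / (π² × 3.05×10^7) = 1.366 in⁴
Solid square: I = a⁴/12  ⇒  a = (12I)^(1/4) = (12×1.366)^(1/4) = 2.01 in

a ≈ 2.01 in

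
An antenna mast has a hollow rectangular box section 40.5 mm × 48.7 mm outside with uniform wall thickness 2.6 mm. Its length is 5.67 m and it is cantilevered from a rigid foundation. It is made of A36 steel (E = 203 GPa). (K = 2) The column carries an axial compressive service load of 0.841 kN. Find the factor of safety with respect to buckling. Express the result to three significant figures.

n ≈ 2.04

Inner dimensions: h_i = 48.7 − 2×2.6 = 43.50 mm, b_i = 40.5 − 2×2.6 = 35.30 mm
Weak-axis I_min = (h_o·b_o³ − h_i·b_i³)/12 with b_o = 40.5, b_i = 35.30 mm (shorter outer/inner sides).
I_min = (48.7×40.5³ − 43.50×35.30³)/12 = 1.101×10^5 mm⁴
I = 1.101×10^5 mm⁴ = 1.101×10^-7 m⁴
Effective length L_e = K·L = 2 × 5.67 = 11.34 m
P_cr = π²EI / L_e² = π² × 203×10⁹ × 1.101×10^-7 / 11.34² = 1.716×10^3 N
Factor of safety n = P_cr / P = 1.7160 / 0.841 = 2.04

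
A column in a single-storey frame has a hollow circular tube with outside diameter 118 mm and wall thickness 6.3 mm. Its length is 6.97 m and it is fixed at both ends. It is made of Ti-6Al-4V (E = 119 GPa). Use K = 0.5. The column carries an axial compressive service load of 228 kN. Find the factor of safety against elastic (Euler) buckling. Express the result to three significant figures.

Inner diameter d_i = 118 − 2×6.3 = 105.4 mm
I = π(d_o⁴ − d_i⁴)/64 = π(118⁴ − 105.4⁴)/64 = 3.459×10^6 mm⁴
I = 3.459×10^6 mm⁴ = 3.459×10^-6 m⁴
Effective length L_e = K·L = 0.5 × 6.97 = 3.485 m
P_cr = π²EI / L_e² = π² × 119×10⁹ × 3.459×10^-6 / 3.485² = 3.345×10^5 N
Factor of safety n = P_cr / P = 334.49 / 228 = 1.47

n ≈ 1.47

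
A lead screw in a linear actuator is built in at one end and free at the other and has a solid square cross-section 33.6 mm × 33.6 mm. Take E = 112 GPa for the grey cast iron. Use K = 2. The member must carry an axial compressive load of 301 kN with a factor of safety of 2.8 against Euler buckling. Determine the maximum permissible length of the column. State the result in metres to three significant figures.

I = a⁴/12 = 33.6⁴/12 = 1.062×10^5 mm⁴
I = 1.062×10^-7 m⁴
Required critical load P_cr = n·P = 2.8 × 301 = 842.8 kN = 8.428×10^5 N
From P_cr = π²EI/(K·L)²:  L = (1/K)·√(π²EI/P_cr) = (1/2)·√(π²×1.12×10^11×1.062×10^-7/8.428×10^5)
L = 0.187 m

L_max ≈ 0.187 m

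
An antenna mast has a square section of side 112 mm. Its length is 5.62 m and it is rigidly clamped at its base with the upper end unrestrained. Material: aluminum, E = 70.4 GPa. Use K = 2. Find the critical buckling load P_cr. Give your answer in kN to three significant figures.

P_cr ≈ 72.1 kN

I = a⁴/12 = 112⁴/12 = 1.311×10^7 mm⁴
I = 1.311×10^7 mm⁴ = 1.311×10^-5 m⁴
Effective length L_e = K·L = 2 × 5.62 = 11.24 m
P_cr = π²EI / L_e² = π² × 70.4×10⁹ × 1.311×10^-5 / 11.24² = 7.212×10^4 N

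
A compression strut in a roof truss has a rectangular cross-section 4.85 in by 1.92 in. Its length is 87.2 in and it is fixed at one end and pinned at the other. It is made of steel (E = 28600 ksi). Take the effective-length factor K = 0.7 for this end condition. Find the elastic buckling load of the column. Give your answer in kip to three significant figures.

P_cr ≈ 217 kip

Buckling occurs about the weak axis: I_min = h·b³/12 with b = 1.92 in (the shorter side).
I_min = 4.85×1.92³/12 = 2.861 in⁴
Effective length L_e = K·L = 0.7 × 87.2 = 61.04 in
P_cr = π²EI / L_e² = π² × 28600×10³ × 2.861 / 61.04² = 2.167×10^5 lb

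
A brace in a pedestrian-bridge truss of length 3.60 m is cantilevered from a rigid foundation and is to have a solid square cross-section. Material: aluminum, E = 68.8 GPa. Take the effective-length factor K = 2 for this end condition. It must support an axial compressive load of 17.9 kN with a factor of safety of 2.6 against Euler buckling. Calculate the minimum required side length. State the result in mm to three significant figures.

Required P_cr = n·P = 2.6 × 17.9 = 46.54 kN
L_e = K·L = 2 × 3.60 = 7.200 m
Required I = P_cr·L_e²/(π²E) = 4.654×10^4 × 7.200² / (π² × 6.88×10^10) = 3.553×10^-6 m⁴
I_req = 3.553×10^6 mm⁴
Solid square: I = a⁴/12  ⇒  a = (12I)^(1/4) = (12×3.553×10^6)^(1/4) = 80.8 mm

a ≈ 80.8 mm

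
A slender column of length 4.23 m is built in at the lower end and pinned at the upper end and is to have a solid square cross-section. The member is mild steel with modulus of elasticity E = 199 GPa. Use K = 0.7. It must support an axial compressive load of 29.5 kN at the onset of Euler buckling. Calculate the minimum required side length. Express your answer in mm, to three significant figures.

L_e = K·L = 0.7 × 4.23 = 2.961 m
Required I = P_cr·L_e²/(π²E) = 2.950×10^4 × 2.961² / (π² × 1.99×10^11) = 1.317×10^-7 m⁴
I_req = 1.317×10^5 mm⁴
Solid square: I = a⁴/12  ⇒  a = (12I)^(1/4) = (12×1.317×10^5)^(1/4) = 35.5 mm

a ≈ 35.5 mm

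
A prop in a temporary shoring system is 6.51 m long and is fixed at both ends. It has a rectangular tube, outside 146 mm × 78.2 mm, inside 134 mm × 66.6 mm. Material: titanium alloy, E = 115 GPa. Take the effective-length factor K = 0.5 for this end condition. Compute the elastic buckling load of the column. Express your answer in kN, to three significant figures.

Weak-axis I_min = (h_o·b_o³ − h_i·b_i³)/12 with b_o = 78.2, b_i = 66.60 mm (shorter outer/inner sides).
I_min = (146×78.2³ − 134.0×66.60³)/12 = 2.520×10^6 mm⁴
I = 2.520×10^6 mm⁴ = 2.520×10^-6 m⁴
Effective length L_e = K·L = 0.5 × 6.51 = 3.255 m
P_cr = π²EI / L_e² = π² × 115×10⁹ × 2.520×10^-6 / 3.255² = 2.699×10^5 N

P_cr ≈ 270 kN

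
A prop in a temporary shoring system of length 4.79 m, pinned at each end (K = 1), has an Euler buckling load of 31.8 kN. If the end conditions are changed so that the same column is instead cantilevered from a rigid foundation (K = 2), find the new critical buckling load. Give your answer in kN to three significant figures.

P_cr ∝ 1/K², so P_cr,new = P_cr,old × (K_old/K_new)² = 31.8 × (1/2)²
= 31.8 × 0.2500 = 7.95 kN

P_cr ≈ 7.95 kN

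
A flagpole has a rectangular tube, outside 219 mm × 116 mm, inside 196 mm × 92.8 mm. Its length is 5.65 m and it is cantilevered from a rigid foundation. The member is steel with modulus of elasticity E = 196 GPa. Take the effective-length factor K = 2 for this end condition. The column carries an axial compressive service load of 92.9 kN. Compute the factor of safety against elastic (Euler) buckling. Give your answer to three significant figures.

Weak-axis I_min = (h_o·b_o³ − h_i·b_i³)/12 with b_o = 116, b_i = 92.80 mm (shorter outer/inner sides).
I_min = (219×116³ − 196.0×92.80³)/12 = 1.543×10^7 mm⁴
I = 1.543×10^7 mm⁴ = 1.543×10^-5 m⁴
Effective length L_e = K·L = 2 × 5.65 = 11.30 m
P_cr = π²EI / L_e² = π² × 196×10⁹ × 1.543×10^-5 / 11.30² = 2.338×10^5 N
Factor of safety n = P_cr / P = 233.80 / 92.9 = 2.52

n ≈ 2.52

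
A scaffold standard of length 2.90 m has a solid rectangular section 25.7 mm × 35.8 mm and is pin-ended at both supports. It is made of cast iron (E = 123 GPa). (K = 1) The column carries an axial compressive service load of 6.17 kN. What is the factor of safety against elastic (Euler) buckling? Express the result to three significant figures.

Buckling occurs about the weak axis: I_min = h·b³/12 with b = 25.7 mm (the shorter side).
I_min = 35.8×25.7³/12 = 5.064×10^4 mm⁴
I = 5.064×10^4 mm⁴ = 5.064×10^-8 m⁴
Effective length L_e = K·L = 1 × 2.90 = 2.900 m
P_cr = π²EI / L_e² = π² × 123×10⁹ × 5.064×10^-8 / 2.900² = 7.310×10^3 N
Factor of safety n = P_cr / P = 7.3099 / 6.17 = 1.18

n ≈ 1.18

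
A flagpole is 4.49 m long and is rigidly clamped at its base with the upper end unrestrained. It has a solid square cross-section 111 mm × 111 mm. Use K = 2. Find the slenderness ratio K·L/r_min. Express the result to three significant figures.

λ ≈ 280

I = a⁴/12 = 111⁴/12 = 1.265×10^7 mm⁴
A = 1.232×10^4 mm²;  r_min = √(I/A) = √(1.265×10^7/1.232×10^4) = 32.04 mm
L_e = K·L = 2 × 4.49 m = 8.980 m = 8980.0 mm
λ = L_e / r_min = 8980.0 / 32.04 = 280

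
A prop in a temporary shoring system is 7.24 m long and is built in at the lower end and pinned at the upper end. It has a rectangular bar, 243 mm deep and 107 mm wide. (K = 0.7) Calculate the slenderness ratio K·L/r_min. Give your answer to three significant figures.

For a rectangle r_min = b/√12 = 107/√12 = 30.89 mm
L_e = K·L = 0.7 × 7.24 m = 5.068 m = 5068.0 mm
λ = L_e / r_min = 5068.0 / 30.89 = 164

λ ≈ 164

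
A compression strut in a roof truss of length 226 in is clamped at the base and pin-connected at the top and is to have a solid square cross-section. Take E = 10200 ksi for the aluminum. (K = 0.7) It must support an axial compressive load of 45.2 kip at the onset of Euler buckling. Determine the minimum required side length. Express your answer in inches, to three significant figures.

L_e = K·L = 0.7 × 226 = 158.2 in
Required I = P_cr·L_e²/(π²E) = 4.520×10^4 × 158.2² / (π² × 1.02×10^7) = 11.24 in⁴
Solid square: I = a⁴/12  ⇒  a = (12I)^(1/4) = (12×11.24)^(1/4) = 3.41 in

a ≈ 3.41 in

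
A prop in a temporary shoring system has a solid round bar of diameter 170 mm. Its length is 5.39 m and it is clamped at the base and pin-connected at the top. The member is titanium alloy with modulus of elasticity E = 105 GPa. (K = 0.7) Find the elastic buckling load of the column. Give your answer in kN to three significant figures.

P_cr ≈ 2980 kN

I = πd⁴/64 = π×170⁴/64 = 4.100×10^7 mm⁴
I = 4.100×10^7 mm⁴ = 4.100×10^-5 m⁴
Effective length L_e = K·L = 0.7 × 5.39 = 3.773 m
P_cr = π²EI / L_e² = π² × 105×10⁹ × 4.100×10^-5 / 3.773² = 2.985×10^6 N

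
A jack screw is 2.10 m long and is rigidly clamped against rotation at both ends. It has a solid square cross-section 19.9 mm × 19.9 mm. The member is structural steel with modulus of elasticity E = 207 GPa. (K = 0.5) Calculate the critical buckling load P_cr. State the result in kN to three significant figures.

I = a⁴/12 = 19.9⁴/12 = 1.307×10^4 mm⁴
I = 1.307×10^4 mm⁴ = 1.307×10^-8 m⁴
Effective length L_e = K·L = 0.5 × 2.10 = 1.050 m
P_cr = π²EI / L_e² = π² × 207×10⁹ × 1.307×10^-8 / 1.050² = 2.422×10^4 N

P_cr ≈ 24.2 kN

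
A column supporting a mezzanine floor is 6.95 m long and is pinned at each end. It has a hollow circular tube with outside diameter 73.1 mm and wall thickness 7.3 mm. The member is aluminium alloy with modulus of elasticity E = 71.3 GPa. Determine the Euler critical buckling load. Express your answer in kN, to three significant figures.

P_cr ≈ 12.0 kN

Inner diameter d_i = 73.1 − 2×7.3 = 58.50 mm
I = π(d_o⁴ − d_i⁴)/64 = π(73.1⁴ − 58.50⁴)/64 = 8.267×10^5 mm⁴
I = 8.267×10^5 mm⁴ = 8.267×10^-7 m⁴
Effective length L_e = K·L = 1 × 6.95 = 6.950 m
P_cr = π²EI / L_e² = π² × 71.3×10⁹ × 8.267×10^-7 / 6.950² = 1.204×10^4 N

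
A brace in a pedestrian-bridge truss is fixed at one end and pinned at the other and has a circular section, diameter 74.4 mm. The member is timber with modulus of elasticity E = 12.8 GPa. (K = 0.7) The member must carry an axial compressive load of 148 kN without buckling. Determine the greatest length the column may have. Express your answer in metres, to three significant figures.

I = πd⁴/64 = π×74.4⁴/64 = 1.504×10^6 mm⁴
I = 1.504×10^-6 m⁴
At the buckling limit P_cr = P = 1.480×10^5 N
From P_cr = π²EI/(K·L)²:  L = (1/K)·√(π²EI/P_cr) = (1/0.7)·√(π²×1.28×10^10×1.504×10^-6/1.480×10^5)
L = 1.62 m

L_max ≈ 1.62 m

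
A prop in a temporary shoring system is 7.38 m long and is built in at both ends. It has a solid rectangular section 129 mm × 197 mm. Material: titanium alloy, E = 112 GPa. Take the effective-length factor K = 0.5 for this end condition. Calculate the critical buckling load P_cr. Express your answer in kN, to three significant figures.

P_cr ≈ 2860 kN

Buckling occurs about the weak axis: I_min = h·b³/12 with b = 129 mm (the shorter side).
I_min = 197×129³/12 = 3.524×10^7 mm⁴
I = 3.524×10^7 mm⁴ = 3.524×10^-5 m⁴
Effective length L_e = K·L = 0.5 × 7.38 = 3.690 m
P_cr = π²EI / L_e² = π² × 112×10⁹ × 3.524×10^-5 / 3.690² = 2.861×10^6 N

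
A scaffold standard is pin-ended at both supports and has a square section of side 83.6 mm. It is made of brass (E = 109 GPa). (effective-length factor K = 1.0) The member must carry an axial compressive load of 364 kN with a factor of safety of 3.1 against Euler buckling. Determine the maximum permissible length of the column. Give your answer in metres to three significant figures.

I = a⁴/12 = 83.6⁴/12 = 4.070×10^6 mm⁴
I = 4.070×10^-6 m⁴
Required critical load P_cr = n·P = 3.1 × 364 = 1128 kN = 1.128×10^6 N
From P_cr = π²EI/(K·L)²:  L = (1/K)·√(π²EI/P_cr) = (1/1)·√(π²×1.09×10^11×4.070×10^-6/1.128×10^6)
L = 1.97 m

L_max ≈ 1.97 m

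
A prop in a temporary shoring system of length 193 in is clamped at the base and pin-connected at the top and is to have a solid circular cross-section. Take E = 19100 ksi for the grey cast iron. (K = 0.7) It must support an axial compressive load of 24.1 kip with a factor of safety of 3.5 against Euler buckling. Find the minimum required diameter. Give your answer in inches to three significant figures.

d ≈ 3.59 in

Required P_cr = n·P = 3.5 × 24.1 = 84.35 kip
L_e = K·L = 0.7 × 193 = 135.1 in
Required I = P_cr·L_e²/(π²E) = 8.435×10^4 × 135.1² / (π² × 1.91×10^7) = 8.167 in⁴
Solid circle: I = πd⁴/64  ⇒  d = (64I/π)^(1/4) = (64×8.167/π)^(1/4) = 3.59 in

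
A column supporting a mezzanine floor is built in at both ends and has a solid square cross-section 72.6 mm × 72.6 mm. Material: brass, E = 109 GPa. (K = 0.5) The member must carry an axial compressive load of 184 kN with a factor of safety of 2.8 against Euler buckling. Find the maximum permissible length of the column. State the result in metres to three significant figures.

I = a⁴/12 = 72.6⁴/12 = 2.315×10^6 mm⁴
I = 2.315×10^-6 m⁴
Required critical load P_cr = n·P = 2.8 × 184 = 515.2 kN = 5.152×10^5 N
From P_cr = π²EI/(K·L)²:  L = (1/K)·√(π²EI/P_cr) = (1/0.5)·√(π²×1.09×10^11×2.315×10^-6/5.152×10^5)
L = 4.40 m

L_max ≈ 4.40 m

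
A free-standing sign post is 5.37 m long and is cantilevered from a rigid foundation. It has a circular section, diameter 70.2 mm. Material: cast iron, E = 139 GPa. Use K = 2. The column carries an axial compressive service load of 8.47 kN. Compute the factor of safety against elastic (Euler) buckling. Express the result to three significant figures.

n ≈ 1.67

I = πd⁴/64 = π×70.2⁴/64 = 1.192×10^6 mm⁴
I = 1.192×10^6 mm⁴ = 1.192×10^-6 m⁴
Effective length L_e = K·L = 2 × 5.37 = 10.74 m
P_cr = π²EI / L_e² = π² × 139×10⁹ × 1.192×10^-6 / 10.74² = 1.418×10^4 N
Factor of safety n = P_cr / P = 14.178 / 8.47 = 1.67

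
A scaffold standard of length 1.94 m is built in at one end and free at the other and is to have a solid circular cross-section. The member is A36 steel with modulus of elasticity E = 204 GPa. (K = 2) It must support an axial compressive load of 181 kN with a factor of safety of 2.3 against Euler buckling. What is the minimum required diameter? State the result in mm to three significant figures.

d ≈ 89.2 mm

Required P_cr = n·P = 2.3 × 181 = 416.3 kN
L_e = K·L = 2 × 1.94 = 3.880 m
Required I = P_cr·L_e²/(π²E) = 4.163×10^5 × 3.880² / (π² × 2.04×10^11) = 3.113×10^-6 m⁴
I_req = 3.113×10^6 mm⁴
Solid circle: I = πd⁴/64  ⇒  d = (64I/π)^(1/4) = (64×3.113×10^6/π)^(1/4) = 89.2 mm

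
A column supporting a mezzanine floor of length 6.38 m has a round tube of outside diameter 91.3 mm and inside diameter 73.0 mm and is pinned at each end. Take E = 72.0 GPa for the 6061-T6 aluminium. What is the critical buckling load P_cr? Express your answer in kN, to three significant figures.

P_cr ≈ 35.2 kN

d_o = 91.3 mm, d_i = 73.0 mm
I = π(d_o⁴ − d_i⁴)/64 = π(91.3⁴ − 73.00⁴)/64 = 2.017×10^6 mm⁴
I = 2.017×10^6 mm⁴ = 2.017×10^-6 m⁴
Effective length L_e = K·L = 1 × 6.38 = 6.380 m
P_cr = π²EI / L_e² = π² × 72.0×10⁹ × 2.017×10^-6 / 6.380² = 3.521×10^4 N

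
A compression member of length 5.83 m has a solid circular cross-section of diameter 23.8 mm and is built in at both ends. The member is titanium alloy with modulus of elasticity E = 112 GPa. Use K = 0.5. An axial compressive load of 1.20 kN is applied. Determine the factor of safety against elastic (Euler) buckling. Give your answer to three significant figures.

I = πd⁴/64 = π×23.8⁴/64 = 1.575×10^4 mm⁴
I = 1.575×10^4 mm⁴ = 1.575×10^-8 m⁴
Effective length L_e = K·L = 0.5 × 5.83 = 2.915 m
P_cr = π²EI / L_e² = π² × 112×10⁹ × 1.575×10^-8 / 2.915² = 2.049×10^3 N
Factor of safety n = P_cr / P = 2.0489 / 1.20 = 1.71

n ≈ 1.71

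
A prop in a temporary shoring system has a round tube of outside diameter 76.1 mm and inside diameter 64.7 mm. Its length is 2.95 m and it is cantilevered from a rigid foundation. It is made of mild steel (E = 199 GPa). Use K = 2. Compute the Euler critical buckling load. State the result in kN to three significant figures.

d_o = 76.1 mm, d_i = 64.7 mm
I = π(d_o⁴ − d_i⁴)/64 = π(76.1⁴ − 64.70⁴)/64 = 7.861×10^5 mm⁴
I = 7.861×10^5 mm⁴ = 7.861×10^-7 m⁴
Effective length L_e = K·L = 2 × 2.95 = 5.900 m
P_cr = π²EI / L_e² = π² × 199×10⁹ × 7.861×10^-7 / 5.900² = 4.435×10^4 N

P_cr ≈ 44.4 kN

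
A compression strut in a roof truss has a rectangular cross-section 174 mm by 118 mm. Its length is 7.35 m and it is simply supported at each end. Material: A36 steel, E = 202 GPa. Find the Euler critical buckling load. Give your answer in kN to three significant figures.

Buckling occurs about the weak axis: I_min = h·b³/12 with b = 118 mm (the shorter side).
I_min = 174×118³/12 = 2.382×10^7 mm⁴
I = 2.382×10^7 mm⁴ = 2.382×10^-5 m⁴
Effective length L_e = K·L = 1 × 7.35 = 7.350 m
P_cr = π²EI / L_e² = π² × 202×10⁹ × 2.382×10^-5 / 7.350² = 8.792×10^5 N

P_cr ≈ 879 kN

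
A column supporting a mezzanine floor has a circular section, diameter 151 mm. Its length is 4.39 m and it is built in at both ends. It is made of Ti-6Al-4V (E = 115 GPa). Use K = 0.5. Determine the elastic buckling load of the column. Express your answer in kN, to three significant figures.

P_cr ≈ 6010 kN

I = πd⁴/64 = π×151⁴/64 = 2.552×10^7 mm⁴
I = 2.552×10^7 mm⁴ = 2.552×10^-5 m⁴
Effective length L_e = K·L = 0.5 × 4.39 = 2.195 m
P_cr = π²EI / L_e² = π² × 115×10⁹ × 2.552×10^-5 / 2.195² = 6.012×10^6 N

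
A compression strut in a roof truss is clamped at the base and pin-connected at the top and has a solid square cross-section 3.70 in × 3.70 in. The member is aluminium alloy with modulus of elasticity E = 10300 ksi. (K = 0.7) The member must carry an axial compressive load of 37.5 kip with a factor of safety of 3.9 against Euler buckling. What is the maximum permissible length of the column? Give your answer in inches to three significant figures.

L_max ≈ 149 in

I = a⁴/12 = 3.70⁴/12 = 15.62 in⁴
Required critical load P_cr = n·P = 3.9 × 37.5 = 146.2 kip = 1.462×10^5 lb
From P_cr = π²EI/(K·L)²:  L = (1/K)·√(π²EI/P_cr) = (1/0.7)·√(π²×1.03×10^7×15.62/1.462×10^5)
L = 149 in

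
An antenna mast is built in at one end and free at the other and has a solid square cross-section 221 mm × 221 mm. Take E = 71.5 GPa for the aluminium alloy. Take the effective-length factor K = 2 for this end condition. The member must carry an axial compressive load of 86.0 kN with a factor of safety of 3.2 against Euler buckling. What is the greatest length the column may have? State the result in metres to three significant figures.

I = a⁴/12 = 221⁴/12 = 1.988×10^8 mm⁴
I = 1.988×10^-4 m⁴
Required critical load P_cr = n·P = 3.2 × 86.0 = 275.2 kN = 2.752×10^5 N
From P_cr = π²EI/(K·L)²:  L = (1/K)·√(π²EI/P_cr) = (1/2)·√(π²×7.15×10^10×1.988×10^-4/2.752×10^5)
L = 11.3 m

L_max ≈ 11.3 m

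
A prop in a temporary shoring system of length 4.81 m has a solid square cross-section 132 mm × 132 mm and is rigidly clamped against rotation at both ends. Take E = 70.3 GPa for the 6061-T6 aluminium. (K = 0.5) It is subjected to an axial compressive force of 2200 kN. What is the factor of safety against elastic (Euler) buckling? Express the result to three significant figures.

n ≈ 1.38

I = a⁴/12 = 132⁴/12 = 2.530×10^7 mm⁴
I = 2.530×10^7 mm⁴ = 2.530×10^-5 m⁴
Effective length L_e = K·L = 0.5 × 4.81 = 2.405 m
P_cr = π²EI / L_e² = π² × 70.3×10⁹ × 2.530×10^-5 / 2.405² = 3.035×10^6 N
Factor of safety n = P_cr / P = 3034.9 / 2200 = 1.38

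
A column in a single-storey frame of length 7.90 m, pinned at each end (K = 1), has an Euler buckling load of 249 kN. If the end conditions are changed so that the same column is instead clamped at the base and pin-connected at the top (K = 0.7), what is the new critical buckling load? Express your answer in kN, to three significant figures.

P_cr ∝ 1/K², so P_cr,new = P_cr,old × (K_old/K_new)² = 249 × (1/0.7)²
= 249 × 2.041 = 508 kN

P_cr ≈ 508 kN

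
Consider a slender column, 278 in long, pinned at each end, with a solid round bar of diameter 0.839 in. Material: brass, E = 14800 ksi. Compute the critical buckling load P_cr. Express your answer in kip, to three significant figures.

P_cr ≈ 0.0460 kip

I = πd⁴/64 = π×0.839⁴/64 = 2.432×10^-2 in⁴
Effective length L_e = K·L = 1 × 278 = 278.0 in
P_cr = π²EI / L_e² = π² × 14800×10³ × 2.432×10^-2 / 278.0² = 45.97 lb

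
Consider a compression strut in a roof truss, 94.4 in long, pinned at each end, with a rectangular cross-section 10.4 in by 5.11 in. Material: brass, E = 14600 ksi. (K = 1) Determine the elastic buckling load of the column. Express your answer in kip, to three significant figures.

Buckling occurs about the weak axis: I_min = h·b³/12 with b = 5.11 in (the shorter side).
I_min = 10.4×5.11³/12 = 115.6 in⁴
Effective length L_e = K·L = 1 × 94.4 = 94.40 in
P_cr = π²EI / L_e² = π² × 14600×10³ × 115.6 / 94.40² = 1.870×10^6 lb

P_cr ≈ 1870 kip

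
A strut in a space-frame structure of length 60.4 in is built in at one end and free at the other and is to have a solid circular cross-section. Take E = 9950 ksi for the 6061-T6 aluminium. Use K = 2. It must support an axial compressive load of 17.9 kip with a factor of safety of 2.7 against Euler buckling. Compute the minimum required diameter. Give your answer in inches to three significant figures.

Required P_cr = n·P = 2.7 × 17.9 = 48.33 kip
L_e = K·L = 2 × 60.4 = 120.8 in
Required I = P_cr·L_e²/(π²E) = 4.833×10^4 × 120.8² / (π² × 9.95×10^6) = 7.182 in⁴
Solid circle: I = πd⁴/64  ⇒  d = (64I/π)^(1/4) = (64×7.182/π)^(1/4) = 3.48 in

d ≈ 3.48 in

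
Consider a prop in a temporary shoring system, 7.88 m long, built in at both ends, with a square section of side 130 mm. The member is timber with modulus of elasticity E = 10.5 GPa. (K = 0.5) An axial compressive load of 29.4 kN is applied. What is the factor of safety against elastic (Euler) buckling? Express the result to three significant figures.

I = a⁴/12 = 130⁴/12 = 2.380×10^7 mm⁴
I = 2.380×10^7 mm⁴ = 2.380×10^-5 m⁴
Effective length L_e = K·L = 0.5 × 7.88 = 3.940 m
P_cr = π²EI / L_e² = π² × 10.5×10⁹ × 2.380×10^-5 / 3.940² = 1.589×10^5 N
Factor of safety n = P_cr / P = 158.89 / 29.4 = 5.40

n ≈ 5.40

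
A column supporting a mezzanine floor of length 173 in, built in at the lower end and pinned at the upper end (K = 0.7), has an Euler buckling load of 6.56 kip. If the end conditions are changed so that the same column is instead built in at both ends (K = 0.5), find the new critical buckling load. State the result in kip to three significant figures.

P_cr ∝ 1/K², so P_cr,new = P_cr,old × (K_old/K_new)² = 6.56 × (0.7/0.5)²
= 6.56 × 1.960 = 12.9 kip

P_cr ≈ 12.9 kip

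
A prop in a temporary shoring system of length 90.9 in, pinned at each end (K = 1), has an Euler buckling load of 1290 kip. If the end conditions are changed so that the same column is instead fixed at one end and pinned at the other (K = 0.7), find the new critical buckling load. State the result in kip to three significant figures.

P_cr ∝ 1/K², so P_cr,new = P_cr,old × (K_old/K_new)² = 1290 × (1/0.7)²
= 1290 × 2.041 = 2630 kip

P_cr ≈ 2630 kip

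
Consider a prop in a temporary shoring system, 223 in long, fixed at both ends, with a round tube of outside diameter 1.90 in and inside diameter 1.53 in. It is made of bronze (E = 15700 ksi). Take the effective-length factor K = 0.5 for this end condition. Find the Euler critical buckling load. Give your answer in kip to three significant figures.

P_cr ≈ 4.62 kip

d_o = 1.90 in, d_i = 1.53 in
I = π(d_o⁴ − d_i⁴)/64 = π(1.90⁴ − 1.530⁴)/64 = 0.3707 in⁴
Effective length L_e = K·L = 0.5 × 223 = 111.5 in
P_cr = π²EI / L_e² = π² × 15700×10³ × 0.3707 / 111.5² = 4.621×10^3 lb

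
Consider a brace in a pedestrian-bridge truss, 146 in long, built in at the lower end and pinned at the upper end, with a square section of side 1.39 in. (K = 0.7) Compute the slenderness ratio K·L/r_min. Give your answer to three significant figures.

For a square r = a/√12 = 1.39/√12 = 0.4013 in
L_e = K·L = 0.7 × 146 = 102.2 in
λ = L_e / r_min = 102.20 / 0.4013 = 255

λ ≈ 255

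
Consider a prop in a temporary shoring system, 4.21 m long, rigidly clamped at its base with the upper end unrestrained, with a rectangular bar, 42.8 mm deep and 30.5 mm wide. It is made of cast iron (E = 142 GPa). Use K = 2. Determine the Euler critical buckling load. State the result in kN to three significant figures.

P_cr ≈ 2.00 kN

Buckling occurs about the weak axis: I_min = h·b³/12 with b = 30.5 mm (the shorter side).
I_min = 42.8×30.5³/12 = 1.012×10^5 mm⁴
I = 1.012×10^5 mm⁴ = 1.012×10^-7 m⁴
Effective length L_e = K·L = 2 × 4.21 = 8.420 m
P_cr = π²EI / L_e² = π² × 142×10⁹ × 1.012×10^-7 / 8.420² = 2.000×10^3 N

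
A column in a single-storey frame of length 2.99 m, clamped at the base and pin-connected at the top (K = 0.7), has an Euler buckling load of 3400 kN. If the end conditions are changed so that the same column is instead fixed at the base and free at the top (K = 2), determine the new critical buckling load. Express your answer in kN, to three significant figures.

P_cr ∝ 1/K², so P_cr,new = P_cr,old × (K_old/K_new)² = 3400 × (0.7/2)²
= 3400 × 0.1225 = 416 kN

P_cr ≈ 416 kN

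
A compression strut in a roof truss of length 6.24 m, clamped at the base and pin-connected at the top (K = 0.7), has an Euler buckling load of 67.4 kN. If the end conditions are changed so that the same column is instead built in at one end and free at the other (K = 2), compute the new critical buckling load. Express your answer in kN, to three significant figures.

P_cr ≈ 8.26 kN

P_cr ∝ 1/K², so P_cr,new = P_cr,old × (K_old/K_new)² = 67.4 × (0.7/2)²
= 67.4 × 0.1225 = 8.26 kN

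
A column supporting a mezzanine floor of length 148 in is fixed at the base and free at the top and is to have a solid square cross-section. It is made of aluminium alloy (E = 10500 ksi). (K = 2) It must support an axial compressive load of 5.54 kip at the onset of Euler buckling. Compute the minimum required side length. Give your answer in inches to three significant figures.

L_e = K·L = 2 × 148 = 296.0 in
Required I = P_cr·L_e²/(π²E) = 5.540×10^3 × 296.0² / (π² × 1.05×10^7) = 4.684 in⁴
Solid square: I = a⁴/12  ⇒  a = (12I)^(1/4) = (12×4.684)^(1/4) = 2.74 in

a ≈ 2.74 in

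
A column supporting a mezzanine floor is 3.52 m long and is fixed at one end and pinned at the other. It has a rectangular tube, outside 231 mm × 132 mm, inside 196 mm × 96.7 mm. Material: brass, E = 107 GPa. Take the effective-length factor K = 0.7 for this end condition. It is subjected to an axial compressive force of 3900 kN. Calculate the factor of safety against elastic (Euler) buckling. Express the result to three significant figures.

Weak-axis I_min = (h_o·b_o³ − h_i·b_i³)/12 with b_o = 132, b_i = 96.70 mm (shorter outer/inner sides).
I_min = (231×132³ − 196.0×96.70³)/12 = 2.951×10^7 mm⁴
I = 2.951×10^7 mm⁴ = 2.951×10^-5 m⁴
Effective length L_e = K·L = 0.7 × 3.52 = 2.464 m
P_cr = π²EI / L_e² = π² × 107×10⁹ × 2.951×10^-5 / 2.464² = 5.132×10^6 N
Factor of safety n = P_cr / P = 5132.2 / 3900 = 1.32

n ≈ 1.32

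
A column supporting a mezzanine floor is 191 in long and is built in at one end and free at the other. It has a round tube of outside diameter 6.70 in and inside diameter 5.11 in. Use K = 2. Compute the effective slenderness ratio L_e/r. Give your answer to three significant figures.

d_o = 6.70 in, d_i = 5.11 in
I = π(d_o⁴ − d_i⁴)/64 = π(6.70⁴ − 5.110⁴)/64 = 65.45 in⁴
A = 14.75 in²;  r_min = √(I/A) = √(65.45/14.75) = 2.107 in
L_e = K·L = 2 × 191 = 382.0 in
λ = L_e / r_min = 382.00 / 2.107 = 181

λ ≈ 181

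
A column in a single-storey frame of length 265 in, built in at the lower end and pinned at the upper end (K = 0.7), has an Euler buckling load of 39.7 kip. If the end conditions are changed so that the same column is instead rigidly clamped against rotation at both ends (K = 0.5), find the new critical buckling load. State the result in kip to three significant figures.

P_cr ∝ 1/K², so P_cr,new = P_cr,old × (K_old/K_new)² = 39.7 × (0.7/0.5)²
= 39.7 × 1.960 = 77.8 kip

P_cr ≈ 77.8 kip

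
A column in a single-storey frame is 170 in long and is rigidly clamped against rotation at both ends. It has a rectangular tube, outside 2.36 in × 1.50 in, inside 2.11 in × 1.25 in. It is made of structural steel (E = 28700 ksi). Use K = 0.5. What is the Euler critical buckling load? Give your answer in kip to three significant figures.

P_cr ≈ 12.6 kip

Weak-axis I_min = (h_o·b_o³ − h_i·b_i³)/12 with b_o = 1.50, b_i = 1.250 in (shorter outer/inner sides).
I_min = (2.36×1.50³ − 2.110×1.250³)/12 = 0.3203 in⁴
Effective length L_e = K·L = 0.5 × 170 = 85.00 in
P_cr = π²EI / L_e² = π² × 28700×10³ × 0.3203 / 85.00² = 1.256×10^4 lb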